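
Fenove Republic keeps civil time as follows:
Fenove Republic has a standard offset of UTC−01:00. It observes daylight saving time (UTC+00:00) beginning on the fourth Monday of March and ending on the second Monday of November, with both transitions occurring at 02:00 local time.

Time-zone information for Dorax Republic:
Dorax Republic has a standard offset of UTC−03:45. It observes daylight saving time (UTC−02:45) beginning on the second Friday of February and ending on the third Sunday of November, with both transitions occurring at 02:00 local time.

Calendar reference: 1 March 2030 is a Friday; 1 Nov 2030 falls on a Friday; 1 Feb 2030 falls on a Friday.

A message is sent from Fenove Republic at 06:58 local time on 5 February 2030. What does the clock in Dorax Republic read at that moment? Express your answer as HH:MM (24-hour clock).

04:13

1 March 2030 is a Friday, so the first Monday is March 4 and the fourth is March 25.
1 November 2030 is a Friday, so the first Monday is November 4 and the second is November 11.
Daylight saving runs 25 March – 11 November; 5 February 2030 is outside that window, so Fenove Republic is on standard time at UTC−01:00.
06:58 Fenove Republic + 1h = 07:58 UTC.
1 February 2030 is a Friday, so the first Friday is February 1 and the second is February 8.
1 November 2030 is a Friday, so the first Sunday is November 3 and the third is November 17.
At the standard offset (UTC−03:45), 07:58 UTC − 3h45m = 04:13 Dorax Republic standard time.
Daylight saving runs 8 February – 17 November; the standard-time date in Dorax Republic, 5 February 2030, is outside that window, so Dorax Republic is on standard time at UTC−03:45.
07:58 UTC − 3h45m = 04:13 Dorax Republic.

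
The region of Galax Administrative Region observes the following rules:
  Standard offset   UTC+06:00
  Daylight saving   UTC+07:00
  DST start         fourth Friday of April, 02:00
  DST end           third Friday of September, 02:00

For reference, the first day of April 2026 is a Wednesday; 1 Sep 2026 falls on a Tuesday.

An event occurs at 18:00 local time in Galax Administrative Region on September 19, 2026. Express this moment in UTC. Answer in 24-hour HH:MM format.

1 April 2026 is a Wednesday, so the first Friday is April 3 and the fourth is April 24.
1 September 2026 is a Tuesday, so the first Friday is September 4 and the third is September 18.
September 19, 2026 does not fall between 24 April and 18 September, so daylight saving is not in effect and Galax Administrative Region is at UTC+06:00.
18:00 local − 6h = 12:00 UTC.

12:00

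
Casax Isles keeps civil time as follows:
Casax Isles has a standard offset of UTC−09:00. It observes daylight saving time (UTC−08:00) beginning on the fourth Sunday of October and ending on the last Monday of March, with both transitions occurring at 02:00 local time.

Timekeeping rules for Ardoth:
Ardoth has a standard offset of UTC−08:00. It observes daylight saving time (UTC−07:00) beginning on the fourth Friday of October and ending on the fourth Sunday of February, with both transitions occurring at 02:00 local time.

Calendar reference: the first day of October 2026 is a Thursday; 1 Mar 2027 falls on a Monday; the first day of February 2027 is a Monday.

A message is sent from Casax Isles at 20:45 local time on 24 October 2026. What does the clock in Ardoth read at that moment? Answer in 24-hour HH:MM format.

1 October 2026 is a Thursday, so the first Sunday is October 4 and the fourth is October 25.
1 March 2027 is a Monday, so Mondays fall on 1, 8, 15, 22, 29; the last is March 29.
24 October 2026 does not fall between 25 October 2026 and 29 March 2027, so daylight saving is not in effect and Casax Isles is at UTC−09:00.
20:45 Casax Isles + 9h = 05:45 UTC (rolling into the next day, 25 October 2026).
1 October 2026 is a Thursday, so the first Friday is October 2 and the fourth is October 23.
1 February 2027 is a Monday, so the first Sunday is February 7 and the fourth is February 28.
At the standard offset (UTC−08:00), 05:45 UTC − 8h = 21:45 Ardoth standard time (rolling into the previous day, 24 October 2026).
The standard-time date in Ardoth, 24 October 2026, lies within the daylight-saving period (23 October 2026 – 28 February 2027), so Ardoth is on daylight time, UTC−07:00.
05:45 UTC − 7h = 22:45 Ardoth (rolling into the previous day, 24 October 2026).

22:45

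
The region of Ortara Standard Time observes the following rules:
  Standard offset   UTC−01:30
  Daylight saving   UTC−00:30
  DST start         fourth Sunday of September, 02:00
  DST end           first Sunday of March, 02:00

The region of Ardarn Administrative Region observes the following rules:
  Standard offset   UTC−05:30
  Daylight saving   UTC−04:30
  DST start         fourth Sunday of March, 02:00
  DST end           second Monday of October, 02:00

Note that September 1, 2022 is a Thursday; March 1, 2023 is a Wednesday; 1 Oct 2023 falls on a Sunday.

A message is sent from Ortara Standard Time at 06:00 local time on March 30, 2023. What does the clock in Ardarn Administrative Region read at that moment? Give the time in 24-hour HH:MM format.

1 September 2022 is a Thursday, so the first Sunday is September 4 and the fourth is September 25.
1 March 2023 is a Wednesday, so the first Sunday is March 5.
March 30, 2023 is outside the daylight-saving period (25 September 2022 – 5 March 2023), so Ortara Standard Time is on standard time, UTC−01:30.
06:00 Ortara Standard Time + 1h30m = 07:30 UTC.
1 March 2023 is a Wednesday, so the first Sunday is March 5 and the fourth is March 26.
1 October 2023 is a Sunday, so the first Monday is October 2 and the second is October 9.
At the standard offset (UTC−05:30), 07:30 UTC − 5h30m = 02:00 Ardarn Administrative Region standard time.
The standard-time date in Ardarn Administrative Region, March 30, 2023, falls between 26 March and 9 October, so daylight saving is in effect and Ardarn Administrative Region is at UTC−04:30.
07:30 UTC − 4h30m = 03:00 Ardarn Administrative Region.

03:00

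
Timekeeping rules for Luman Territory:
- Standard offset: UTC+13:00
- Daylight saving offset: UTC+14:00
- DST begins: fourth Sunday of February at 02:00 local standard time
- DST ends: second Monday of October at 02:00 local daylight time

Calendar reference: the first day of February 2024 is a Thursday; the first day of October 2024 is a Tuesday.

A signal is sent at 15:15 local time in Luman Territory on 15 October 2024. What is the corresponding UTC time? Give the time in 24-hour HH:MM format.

1 February 2024 is a Thursday, so the first Sunday is February 4 and the fourth is February 25.
1 October 2024 is a Tuesday, so the first Monday is October 7 and the second is October 14.
15 October 2024 does not fall between 25 February and 14 October, so daylight saving is not in effect and Luman Territory is at UTC+13:00.
15:15 local − 13h = 02:15 UTC.

02:15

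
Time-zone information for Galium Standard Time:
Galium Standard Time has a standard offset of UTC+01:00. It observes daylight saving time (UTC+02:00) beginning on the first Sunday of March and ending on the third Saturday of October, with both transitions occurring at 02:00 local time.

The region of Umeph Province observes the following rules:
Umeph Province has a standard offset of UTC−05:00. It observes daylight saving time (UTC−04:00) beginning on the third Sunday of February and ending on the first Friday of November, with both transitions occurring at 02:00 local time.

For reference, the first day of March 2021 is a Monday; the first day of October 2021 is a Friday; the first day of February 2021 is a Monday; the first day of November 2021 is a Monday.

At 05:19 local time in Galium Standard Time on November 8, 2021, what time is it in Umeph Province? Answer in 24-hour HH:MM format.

1 March 2021 is a Monday, so the first Sunday is March 7.
1 October 2021 is a Friday, so the first Saturday is October 2 and the third is October 16.
November 8, 2021 does not fall between 7 March and 16 October, so daylight saving is not in effect and Galium Standard Time is at UTC+01:00.
05:19 Galium Standard Time − 1h = 04:19 UTC.
1 February 2021 is a Monday, so the first Sunday is February 7 and the third is February 21.
1 November 2021 is a Monday, so the first Friday is November 5.
At the standard offset (UTC−05:00), 04:19 UTC − 5h = 23:19 Umeph Province standard time (rolling into the previous day, 7 November 2021).
Daylight saving runs 21 February – 5 November; the standard-time date in Umeph Province, November 7, 2021, is outside that window, so Umeph Province is on standard time at UTC−05:00.
04:19 UTC − 5h = 23:19 Umeph Province (rolling into the previous day, 7 November 2021).

23:19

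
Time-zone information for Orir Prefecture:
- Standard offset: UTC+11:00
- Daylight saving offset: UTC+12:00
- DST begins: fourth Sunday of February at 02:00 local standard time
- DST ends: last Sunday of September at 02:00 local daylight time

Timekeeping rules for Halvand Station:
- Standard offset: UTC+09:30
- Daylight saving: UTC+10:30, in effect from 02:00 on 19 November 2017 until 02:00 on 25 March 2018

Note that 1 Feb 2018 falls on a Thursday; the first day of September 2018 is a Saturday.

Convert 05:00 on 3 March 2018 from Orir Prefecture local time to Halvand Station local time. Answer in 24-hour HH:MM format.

1 February 2018 is a Thursday, so the first Sunday is February 4 and the fourth is February 25.
1 September 2018 is a Saturday, so Sundays fall on 2, 9, 16, 23, 30; the last is September 30.
3 March 2018 lies within the daylight-saving period (25 February – 30 September), so Orir Prefecture is on daylight time, UTC+12:00.
05:00 Orir Prefecture − 12h = 17:00 UTC (rolling into the previous day, 2 March 2018).
At the standard offset (UTC+09:30), 17:00 UTC + 9h30m = 02:30 Halvand Station standard time (rolling into the next day, 3 March 2018).
Daylight saving runs 19 November 2017 – 25 March 2018; the standard-time date in Halvand Station, 3 March 2018, is inside that window, so Halvand Station is at UTC+10:30.
17:00 UTC + 10h30m = 03:30 Halvand Station (rolling into the next day, 3 March 2018).

03:30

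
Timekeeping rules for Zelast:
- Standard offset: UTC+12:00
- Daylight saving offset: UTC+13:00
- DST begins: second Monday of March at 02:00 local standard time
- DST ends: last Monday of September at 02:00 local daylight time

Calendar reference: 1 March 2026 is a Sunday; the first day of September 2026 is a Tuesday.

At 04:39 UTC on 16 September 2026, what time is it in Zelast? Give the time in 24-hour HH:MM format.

1 March 2026 is a Sunday, so the first Monday is March 2 and the second is March 9.
1 September 2026 is a Tuesday, so Mondays fall on 7, 14, 21, 28; the last is September 28.
At the standard offset (UTC+12:00), 04:39 UTC + 12h = 16:39 Zelast standard time.
The standard-time date in Zelast, 16 September 2026, lies within the daylight-saving period (9 March – 28 September), so Zelast is on daylight time, UTC+13:00.
04:39 UTC + 13h = 17:39 local.

17:39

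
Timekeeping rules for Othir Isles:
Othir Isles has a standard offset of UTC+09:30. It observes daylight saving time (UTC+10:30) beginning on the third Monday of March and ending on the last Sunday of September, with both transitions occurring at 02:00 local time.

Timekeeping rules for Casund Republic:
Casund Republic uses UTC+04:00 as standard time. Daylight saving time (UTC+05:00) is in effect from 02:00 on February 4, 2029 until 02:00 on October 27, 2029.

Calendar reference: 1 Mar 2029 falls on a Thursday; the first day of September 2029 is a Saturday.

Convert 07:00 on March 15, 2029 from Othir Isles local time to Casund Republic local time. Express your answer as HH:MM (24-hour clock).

02:30

1 March 2029 is a Thursday, so the first Monday is March 5 and the third is March 19.
1 September 2029 is a Saturday, so Sundays fall on 2, 9, 16, 23, 30; the last is September 30.
March 15, 2029 is outside the daylight-saving period (19 March – 30 September), so Othir Isles is on standard time, UTC+09:30.
07:00 Othir Isles − 9h30m = 21:30 UTC (rolling into the previous day, 14 March 2029).
At the standard offset (UTC+04:00), 21:30 UTC + 4h = 01:30 Casund Republic standard time (rolling into the next day, 15 March 2029).
The standard-time date in Casund Republic, March 15, 2029, lies within the daylight-saving period (4 February – 27 October), so Casund Republic is on daylight time, UTC+05:00.
21:30 UTC + 5h = 02:30 Casund Republic (rolling into the next day, 15 March 2029).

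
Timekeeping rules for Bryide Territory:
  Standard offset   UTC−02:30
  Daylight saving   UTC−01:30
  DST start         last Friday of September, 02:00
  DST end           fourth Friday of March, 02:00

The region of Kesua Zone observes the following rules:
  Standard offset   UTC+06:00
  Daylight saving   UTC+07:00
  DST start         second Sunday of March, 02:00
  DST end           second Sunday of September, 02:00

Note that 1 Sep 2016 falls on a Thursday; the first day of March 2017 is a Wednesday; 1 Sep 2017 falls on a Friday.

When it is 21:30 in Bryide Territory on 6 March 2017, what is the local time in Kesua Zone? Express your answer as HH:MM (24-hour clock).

05:00

1 September 2016 is a Thursday, so Fridays fall on 2, 9, 16, 23, 30; the last is September 30.
1 March 2017 is a Wednesday, so the first Friday is March 3 and the fourth is March 24.
6 March 2017 lies within the daylight-saving period (30 September 2016 – 24 March 2017), so Bryide Territory is on daylight time, UTC−01:30.
21:30 Bryide Territory + 1h30m = 23:00 UTC.
1 March 2017 is a Wednesday, so the first Sunday is March 5 and the second is March 12.
1 September 2017 is a Friday, so the first Sunday is September 3 and the second is September 10.
At the standard offset (UTC+06:00), 23:00 UTC + 6h = 05:00 Kesua Zone standard time (rolling into the next day, 7 March 2017).
The standard-time date in Kesua Zone, 7 March 2017, does not fall between 12 March and 10 September, so daylight saving is not in effect and Kesua Zone is at UTC+06:00.
23:00 UTC + 6h = 05:00 Kesua Zone (rolling into the next day, 7 March 2017).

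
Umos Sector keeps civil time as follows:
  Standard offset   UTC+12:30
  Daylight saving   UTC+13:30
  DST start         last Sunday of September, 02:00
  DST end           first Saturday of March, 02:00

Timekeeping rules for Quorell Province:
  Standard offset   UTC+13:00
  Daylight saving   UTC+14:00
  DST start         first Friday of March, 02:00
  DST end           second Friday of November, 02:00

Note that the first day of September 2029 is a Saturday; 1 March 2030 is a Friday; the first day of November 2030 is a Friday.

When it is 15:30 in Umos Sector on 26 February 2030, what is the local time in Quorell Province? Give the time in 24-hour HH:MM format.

1 September 2029 is a Saturday, so Sundays fall on 2, 9, 16, 23, 30; the last is September 30.
1 March 2030 is a Friday, so the first Saturday is March 2.
26 February 2030 lies within the daylight-saving period (30 September 2029 – 2 March 2030), so Umos Sector is on daylight time, UTC+13:30.
15:30 Umos Sector − 13h30m = 02:00 UTC.
1 March 2030 is a Friday, so the first Friday is March 1.
1 November 2030 is a Friday, so the first Friday is November 1 and the second is November 8.
At the standard offset (UTC+13:00), 02:00 UTC + 13h = 15:00 Quorell Province standard time.
Daylight saving runs 1 March – 8 November; the standard-time date in Quorell Province, 26 February 2030, is outside that window, so Quorell Province is on standard time at UTC+13:00.
02:00 UTC + 13h = 15:00 Quorell Province.

15:00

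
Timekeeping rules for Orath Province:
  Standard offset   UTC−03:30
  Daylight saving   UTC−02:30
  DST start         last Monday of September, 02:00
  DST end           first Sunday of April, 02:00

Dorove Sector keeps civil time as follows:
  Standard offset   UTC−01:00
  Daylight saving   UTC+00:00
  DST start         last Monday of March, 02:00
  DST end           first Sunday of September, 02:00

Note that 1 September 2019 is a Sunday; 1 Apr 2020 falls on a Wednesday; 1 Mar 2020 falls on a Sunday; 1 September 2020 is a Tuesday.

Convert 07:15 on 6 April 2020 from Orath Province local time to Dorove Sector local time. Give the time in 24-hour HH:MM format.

1 September 2019 is a Sunday, so Mondays fall on 2, 9, 16, 23, 30; the last is September 30.
1 April 2020 is a Wednesday, so the first Sunday is April 5.
Daylight saving runs 30 September 2019 – 5 April 2020; 6 April 2020 is outside that window, so Orath Province is on standard time at UTC−03:30.
07:15 Orath Province + 3h30m = 10:45 UTC.
1 March 2020 is a Sunday, so Mondays fall on 2, 9, 16, 23, 30; the last is March 30.
1 September 2020 is a Tuesday, so the first Sunday is September 6.
At the standard offset (UTC−01:00), 10:45 UTC − 1h = 09:45 Dorove Sector standard time.
The standard-time date in Dorove Sector, 6 April 2020, falls between 30 March and 6 September, so daylight saving is in effect and Dorove Sector is at UTC+00:00.
10:45 UTC + 0h = 10:45 Dorove Sector.

10:45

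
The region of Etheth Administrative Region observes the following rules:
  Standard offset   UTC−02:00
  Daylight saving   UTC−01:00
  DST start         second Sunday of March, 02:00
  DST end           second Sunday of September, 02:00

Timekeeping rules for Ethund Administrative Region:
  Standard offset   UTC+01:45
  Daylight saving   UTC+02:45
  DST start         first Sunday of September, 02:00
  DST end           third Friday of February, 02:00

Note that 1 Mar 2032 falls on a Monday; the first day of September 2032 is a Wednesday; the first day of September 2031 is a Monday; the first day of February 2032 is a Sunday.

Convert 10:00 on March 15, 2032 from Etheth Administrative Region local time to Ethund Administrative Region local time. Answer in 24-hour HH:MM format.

1 March 2032 is a Monday, so the first Sunday is March 7 and the second is March 14.
1 September 2032 is a Wednesday, so the first Sunday is September 5 and the second is September 12.
March 15, 2032 falls between 14 March and 12 September, so daylight saving is in effect and Etheth Administrative Region is at UTC−01:00.
10:00 Etheth Administrative Region + 1h = 11:00 UTC.
1 September 2031 is a Monday, so the first Sunday is September 7.
1 February 2032 is a Sunday, so the first Friday is February 6 and the third is February 20.
At the standard offset (UTC+01:45), 11:00 UTC + 1h45m = 12:45 Ethund Administrative Region standard time.
The standard-time date in Ethund Administrative Region, March 15, 2032, does not fall between 7 September 2031 and 20 February 2032, so daylight saving is not in effect and Ethund Administrative Region is at UTC+01:45.
11:00 UTC + 1h45m = 12:45 Ethund Administrative Region.

12:45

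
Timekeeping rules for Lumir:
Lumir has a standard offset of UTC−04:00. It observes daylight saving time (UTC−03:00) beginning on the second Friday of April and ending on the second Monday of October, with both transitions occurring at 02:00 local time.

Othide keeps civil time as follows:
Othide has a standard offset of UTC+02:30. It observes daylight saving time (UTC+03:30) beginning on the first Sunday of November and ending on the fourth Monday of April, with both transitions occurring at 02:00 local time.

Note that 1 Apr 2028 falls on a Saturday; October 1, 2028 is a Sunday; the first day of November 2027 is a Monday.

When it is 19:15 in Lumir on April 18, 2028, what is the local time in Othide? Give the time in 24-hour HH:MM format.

01:45

1 April 2028 is a Saturday, so the first Friday is April 7 and the second is April 14.
1 October 2028 is a Sunday, so the first Monday is October 2 and the second is October 9.
April 18, 2028 lies within the daylight-saving period (14 April – 9 October), so Lumir is on daylight time, UTC−03:00.
19:15 Lumir + 3h = 22:15 UTC.
1 November 2027 is a Monday, so the first Sunday is November 7.
1 April 2028 is a Saturday, so the first Monday is April 3 and the fourth is April 24.
At the standard offset (UTC+02:30), 22:15 UTC + 2h30m = 00:45 Othide standard time (rolling into the next day, 19 April 2028).
The standard-time date in Othide, April 19, 2028, lies within the daylight-saving period (7 November 2027 – 24 April 2028), so Othide is on daylight time, UTC+03:30.
22:15 UTC + 3h30m = 01:45 Othide (rolling into the next day, 19 April 2028).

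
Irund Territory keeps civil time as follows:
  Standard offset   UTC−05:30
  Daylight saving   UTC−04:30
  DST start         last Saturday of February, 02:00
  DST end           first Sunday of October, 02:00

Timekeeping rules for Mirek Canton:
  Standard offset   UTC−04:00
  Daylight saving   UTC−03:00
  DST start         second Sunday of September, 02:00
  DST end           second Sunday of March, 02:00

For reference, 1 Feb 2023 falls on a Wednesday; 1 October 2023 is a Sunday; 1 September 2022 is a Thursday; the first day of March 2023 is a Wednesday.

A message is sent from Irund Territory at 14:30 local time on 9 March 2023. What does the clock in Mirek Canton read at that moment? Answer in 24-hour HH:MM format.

16:00

1 February 2023 is a Wednesday, so Saturdays fall on 4, 11, 18, 25; the last is February 25.
1 October 2023 is a Sunday, so the first Sunday is October 1.
Daylight saving runs 25 February – 1 October; 9 March 2023 is inside that window, so Irund Territory is at UTC−04:30.
14:30 Irund Territory + 4h30m = 19:00 UTC.
1 September 2022 is a Thursday, so the first Sunday is September 4 and the second is September 11.
1 March 2023 is a Wednesday, so the first Sunday is March 5 and the second is March 12.
At the standard offset (UTC−04:00), 19:00 UTC − 4h = 15:00 Mirek Canton standard time.
The standard-time date in Mirek Canton, 9 March 2023, lies within the daylight-saving period (11 September 2022 – 12 March 2023), so Mirek Canton is on daylight time, UTC−03:00.
19:00 UTC − 3h = 16:00 Mirek Canton.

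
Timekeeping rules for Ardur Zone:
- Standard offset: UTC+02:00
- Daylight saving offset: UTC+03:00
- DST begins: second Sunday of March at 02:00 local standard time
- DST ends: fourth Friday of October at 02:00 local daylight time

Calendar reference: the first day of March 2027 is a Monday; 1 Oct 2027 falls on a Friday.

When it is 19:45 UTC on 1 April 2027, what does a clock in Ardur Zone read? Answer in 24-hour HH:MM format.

1 March 2027 is a Monday, so the first Sunday is March 7 and the second is March 14.
1 October 2027 is a Friday, so the first Friday is October 1 and the fourth is October 22.
At the standard offset (UTC+02:00), 19:45 UTC + 2h = 21:45 Ardur Zone standard time.
The standard-time date in Ardur Zone, 1 April 2027, falls between 14 March and 22 October, so daylight saving is in effect and Ardur Zone is at UTC+03:00.
19:45 UTC + 3h = 22:45 local.

22:45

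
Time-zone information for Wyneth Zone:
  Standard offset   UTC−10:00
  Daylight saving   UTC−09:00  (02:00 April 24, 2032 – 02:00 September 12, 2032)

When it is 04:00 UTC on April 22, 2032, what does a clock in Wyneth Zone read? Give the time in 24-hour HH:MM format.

18:00

At the standard offset (UTC−10:00), 04:00 UTC − 10h = 18:00 Wyneth Zone standard time (rolling into the previous day, 21 April 2032).
The standard-time date in Wyneth Zone, April 21, 2032, is outside the daylight-saving period (24 April – 12 September), so Wyneth Zone is on standard time, UTC−10:00.
04:00 UTC − 10h = 18:00 local (rolling into the previous day, 21 April 2032).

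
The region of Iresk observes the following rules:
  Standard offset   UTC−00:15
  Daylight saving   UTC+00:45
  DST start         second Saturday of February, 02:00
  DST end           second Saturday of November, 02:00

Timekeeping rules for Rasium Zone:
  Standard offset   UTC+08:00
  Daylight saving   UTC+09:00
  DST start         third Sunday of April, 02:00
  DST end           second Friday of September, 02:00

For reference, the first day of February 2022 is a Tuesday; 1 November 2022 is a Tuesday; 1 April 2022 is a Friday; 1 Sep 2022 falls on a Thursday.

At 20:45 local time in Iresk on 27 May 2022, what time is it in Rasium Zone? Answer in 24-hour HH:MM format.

1 February 2022 is a Tuesday, so the first Saturday is February 5 and the second is February 12.
1 November 2022 is a Tuesday, so the first Saturday is November 5 and the second is November 12.
27 May 2022 falls between 12 February and 12 November, so daylight saving is in effect and Iresk is at UTC+00:45.
20:45 Iresk − 0h45m = 20:00 UTC.
1 April 2022 is a Friday, so the first Sunday is April 3 and the third is April 17.
1 September 2022 is a Thursday, so the first Friday is September 2 and the second is September 9.
At the standard offset (UTC+08:00), 20:00 UTC + 8h = 04:00 Rasium Zone standard time (rolling into the next day, 28 May 2022).
Daylight saving runs 17 April – 9 September; the standard-time date in Rasium Zone, 28 May 2022, is inside that window, so Rasium Zone is at UTC+09:00.
20:00 UTC + 9h = 05:00 Rasium Zone (rolling into the next day, 28 May 2022).

05:00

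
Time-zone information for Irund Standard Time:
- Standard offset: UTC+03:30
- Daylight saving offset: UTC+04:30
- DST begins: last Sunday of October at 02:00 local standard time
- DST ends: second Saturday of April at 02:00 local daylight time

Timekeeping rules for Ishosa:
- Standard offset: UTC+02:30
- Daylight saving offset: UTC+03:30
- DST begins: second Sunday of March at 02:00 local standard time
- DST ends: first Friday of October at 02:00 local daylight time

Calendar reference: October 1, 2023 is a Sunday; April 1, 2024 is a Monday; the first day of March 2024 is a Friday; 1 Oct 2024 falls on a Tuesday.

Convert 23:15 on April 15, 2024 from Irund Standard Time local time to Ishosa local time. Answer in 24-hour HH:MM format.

1 October 2023 is a Sunday, so Sundays fall on 1, 8, 15, 22, 29; the last is October 29.
1 April 2024 is a Monday, so the first Saturday is April 6 and the second is April 13.
Daylight saving runs 29 October 2023 – 13 April 2024; April 15, 2024 is outside that window, so Irund Standard Time is on standard time at UTC+03:30.
23:15 Irund Standard Time − 3h30m = 19:45 UTC.
1 March 2024 is a Friday, so the first Sunday is March 3 and the second is March 10.
1 October 2024 is a Tuesday, so the first Friday is October 4.
At the standard offset (UTC+02:30), 19:45 UTC + 2h30m = 22:15 Ishosa standard time.
The standard-time date in Ishosa, April 15, 2024, lies within the daylight-saving period (10 March – 4 October), so Ishosa is on daylight time, UTC+03:30.
19:45 UTC + 3h30m = 23:15 Ishosa.

23:15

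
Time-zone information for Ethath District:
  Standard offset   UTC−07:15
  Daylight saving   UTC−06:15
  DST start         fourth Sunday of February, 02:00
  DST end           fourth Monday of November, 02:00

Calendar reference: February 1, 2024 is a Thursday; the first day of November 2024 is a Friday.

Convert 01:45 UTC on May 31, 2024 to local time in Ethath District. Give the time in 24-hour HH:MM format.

19:30

1 February 2024 is a Thursday, so the first Sunday is February 4 and the fourth is February 25.
1 November 2024 is a Friday, so the first Monday is November 4 and the fourth is November 25.
At the standard offset (UTC−07:15), 01:45 UTC − 7h15m = 18:30 Ethath District standard time (rolling into the previous day, 30 May 2024).
Daylight saving runs 25 February – 25 November; the standard-time date in Ethath District, May 30, 2024, is inside that window, so Ethath District is at UTC−06:15.
01:45 UTC − 6h15m = 19:30 local (rolling into the previous day, 30 May 2024).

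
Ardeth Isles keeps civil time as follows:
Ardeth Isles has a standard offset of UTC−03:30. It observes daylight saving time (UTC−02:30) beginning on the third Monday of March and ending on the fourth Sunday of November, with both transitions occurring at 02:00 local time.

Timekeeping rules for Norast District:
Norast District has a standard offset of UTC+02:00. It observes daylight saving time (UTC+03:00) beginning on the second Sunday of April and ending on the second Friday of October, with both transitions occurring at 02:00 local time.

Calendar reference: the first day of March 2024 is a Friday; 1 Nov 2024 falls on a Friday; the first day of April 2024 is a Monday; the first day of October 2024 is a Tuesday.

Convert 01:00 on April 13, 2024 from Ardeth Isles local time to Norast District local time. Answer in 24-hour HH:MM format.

1 March 2024 is a Friday, so the first Monday is March 4 and the third is March 18.
1 November 2024 is a Friday, so the first Sunday is November 3 and the fourth is November 24.
April 13, 2024 lies within the daylight-saving period (18 March – 24 November), so Ardeth Isles is on daylight time, UTC−02:30.
01:00 Ardeth Isles + 2h30m = 03:30 UTC.
1 April 2024 is a Monday, so the first Sunday is April 7 and the second is April 14.
1 October 2024 is a Tuesday, so the first Friday is October 4 and the second is October 11.
At the standard offset (UTC+02:00), 03:30 UTC + 2h = 05:30 Norast District standard time.
The standard-time date in Norast District, April 13, 2024, does not fall between 14 April and 11 October, so daylight saving is not in effect and Norast District is at UTC+02:00.
03:30 UTC + 2h = 05:30 Norast District.

05:30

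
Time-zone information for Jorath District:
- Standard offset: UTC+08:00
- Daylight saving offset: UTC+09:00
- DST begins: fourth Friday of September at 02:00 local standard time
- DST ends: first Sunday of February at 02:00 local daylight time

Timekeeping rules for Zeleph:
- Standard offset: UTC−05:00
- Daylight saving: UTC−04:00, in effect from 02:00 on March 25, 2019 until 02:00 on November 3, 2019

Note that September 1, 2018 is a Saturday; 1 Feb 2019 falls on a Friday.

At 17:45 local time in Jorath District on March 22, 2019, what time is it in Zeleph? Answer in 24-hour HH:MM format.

04:45

1 September 2018 is a Saturday, so the first Friday is September 7 and the fourth is September 28.
1 February 2019 is a Friday, so the first Sunday is February 3.
March 22, 2019 is outside the daylight-saving period (28 September 2018 – 3 February 2019), so Jorath District is on standard time, UTC+08:00.
17:45 Jorath District − 8h = 09:45 UTC.
At the standard offset (UTC−05:00), 09:45 UTC − 5h = 04:45 Zeleph standard time.
Daylight saving runs 25 March – 3 November; the standard-time date in Zeleph, March 22, 2019, is outside that window, so Zeleph is on standard time at UTC−05:00.
09:45 UTC − 5h = 04:45 Zeleph.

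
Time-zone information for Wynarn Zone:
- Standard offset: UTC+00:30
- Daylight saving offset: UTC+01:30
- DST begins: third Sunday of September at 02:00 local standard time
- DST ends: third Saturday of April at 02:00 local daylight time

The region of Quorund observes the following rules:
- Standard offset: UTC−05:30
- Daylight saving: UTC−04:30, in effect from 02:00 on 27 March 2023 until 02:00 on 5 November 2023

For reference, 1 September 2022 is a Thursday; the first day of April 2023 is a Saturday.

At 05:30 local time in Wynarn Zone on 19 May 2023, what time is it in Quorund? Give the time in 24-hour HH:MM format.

00:30

1 September 2022 is a Thursday, so the first Sunday is September 4 and the third is September 18.
1 April 2023 is a Saturday, so the first Saturday is April 1 and the third is April 15.
Daylight saving runs 18 September 2022 – 15 April 2023; 19 May 2023 is outside that window, so Wynarn Zone is on standard time at UTC+00:30.
05:30 Wynarn Zone − 0h30m = 05:00 UTC.
At the standard offset (UTC−05:30), 05:00 UTC − 5h30m = 23:30 Quorund standard time (rolling into the previous day, 18 May 2023).
Daylight saving runs 27 March – 5 November; the standard-time date in Quorund, 18 May 2023, is inside that window, so Quorund is at UTC−04:30.
05:00 UTC − 4h30m = 00:30 Quorund.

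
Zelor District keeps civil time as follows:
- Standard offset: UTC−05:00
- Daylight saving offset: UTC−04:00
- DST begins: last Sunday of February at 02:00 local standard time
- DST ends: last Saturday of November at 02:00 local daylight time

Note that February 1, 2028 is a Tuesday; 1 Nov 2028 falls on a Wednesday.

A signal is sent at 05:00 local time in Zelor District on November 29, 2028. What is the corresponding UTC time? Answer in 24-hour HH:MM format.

10:00

1 February 2028 is a Tuesday, so Sundays fall on 6, 13, 20, 27; the last is February 27.
1 November 2028 is a Wednesday, so Saturdays fall on 4, 11, 18, 25; the last is November 25.
November 29, 2028 does not fall between 27 February and 25 November, so daylight saving is not in effect and Zelor District is at UTC−05:00.
05:00 local + 5h = 10:00 UTC.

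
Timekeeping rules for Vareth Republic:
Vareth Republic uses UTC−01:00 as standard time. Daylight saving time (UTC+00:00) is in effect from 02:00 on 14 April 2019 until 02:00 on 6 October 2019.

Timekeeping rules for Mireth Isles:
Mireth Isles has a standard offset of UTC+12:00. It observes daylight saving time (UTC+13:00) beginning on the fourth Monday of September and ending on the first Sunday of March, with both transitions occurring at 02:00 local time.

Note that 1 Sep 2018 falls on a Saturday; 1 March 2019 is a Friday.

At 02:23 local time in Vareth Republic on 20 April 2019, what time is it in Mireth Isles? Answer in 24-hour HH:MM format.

14:23

20 April 2019 lies within the daylight-saving period (14 April – 6 October), so Vareth Republic is on daylight time, UTC+00:00.
02:23 Vareth Republic − 0h = 02:23 UTC.
1 September 2018 is a Saturday, so the first Monday is September 3 and the fourth is September 24.
1 March 2019 is a Friday, so the first Sunday is March 3.
At the standard offset (UTC+12:00), 02:23 UTC + 12h = 14:23 Mireth Isles standard time.
The standard-time date in Mireth Isles, 20 April 2019, is outside the daylight-saving period (24 September 2018 – 3 March 2019), so Mireth Isles is on standard time, UTC+12:00.
02:23 UTC + 12h = 14:23 Mireth Isles.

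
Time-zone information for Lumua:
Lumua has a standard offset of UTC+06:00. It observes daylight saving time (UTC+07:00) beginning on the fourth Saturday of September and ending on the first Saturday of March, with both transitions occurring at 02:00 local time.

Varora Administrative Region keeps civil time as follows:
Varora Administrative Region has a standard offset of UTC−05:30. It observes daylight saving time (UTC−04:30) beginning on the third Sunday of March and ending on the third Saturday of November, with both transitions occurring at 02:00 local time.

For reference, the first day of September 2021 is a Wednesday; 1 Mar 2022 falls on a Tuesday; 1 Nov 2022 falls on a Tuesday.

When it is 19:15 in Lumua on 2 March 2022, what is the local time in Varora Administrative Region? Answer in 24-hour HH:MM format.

1 September 2021 is a Wednesday, so the first Saturday is September 4 and the fourth is September 25.
1 March 2022 is a Tuesday, so the first Saturday is March 5.
2 March 2022 lies within the daylight-saving period (25 September 2021 – 5 March 2022), so Lumua is on daylight time, UTC+07:00.
19:15 Lumua − 7h = 12:15 UTC.
1 March 2022 is a Tuesday, so the first Sunday is March 6 and the third is March 20.
1 November 2022 is a Tuesday, so the first Saturday is November 5 and the third is November 19.
At the standard offset (UTC−05:30), 12:15 UTC − 5h30m = 06:45 Varora Administrative Region standard time.
Daylight saving runs 20 March – 19 November; the standard-time date in Varora Administrative Region, 2 March 2022, is outside that window, so Varora Administrative Region is on standard time at UTC−05:30.
12:15 UTC − 5h30m = 06:45 Varora Administrative Region.

06:45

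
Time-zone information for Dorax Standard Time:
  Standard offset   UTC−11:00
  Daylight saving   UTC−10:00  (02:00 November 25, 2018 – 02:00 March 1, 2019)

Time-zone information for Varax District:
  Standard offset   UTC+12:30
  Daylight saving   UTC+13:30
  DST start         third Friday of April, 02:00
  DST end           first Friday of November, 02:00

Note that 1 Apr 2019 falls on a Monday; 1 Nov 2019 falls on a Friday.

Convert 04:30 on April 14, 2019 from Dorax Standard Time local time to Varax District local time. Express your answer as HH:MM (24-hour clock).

04:00

Daylight saving runs 25 November 2018 – 1 March 2019; April 14, 2019 is outside that window, so Dorax Standard Time is on standard time at UTC−11:00.
04:30 Dorax Standard Time + 11h = 15:30 UTC.
1 April 2019 is a Monday, so the first Friday is April 5 and the third is April 19.
1 November 2019 is a Friday, so the first Friday is November 1.
At the standard offset (UTC+12:30), 15:30 UTC + 12h30m = 04:00 Varax District standard time (rolling into the next day, 15 April 2019).
The standard-time date in Varax District, April 15, 2019, does not fall between 19 April and 1 November, so daylight saving is not in effect and Varax District is at UTC+12:30.
15:30 UTC + 12h30m = 04:00 Varax District (rolling into the next day, 15 April 2019).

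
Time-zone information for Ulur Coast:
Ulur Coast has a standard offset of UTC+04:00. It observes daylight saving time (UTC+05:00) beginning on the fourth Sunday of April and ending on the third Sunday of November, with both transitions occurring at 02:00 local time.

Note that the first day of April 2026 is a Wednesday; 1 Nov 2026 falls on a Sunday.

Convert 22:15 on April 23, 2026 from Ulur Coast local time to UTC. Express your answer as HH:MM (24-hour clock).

1 April 2026 is a Wednesday, so the first Sunday is April 5 and the fourth is April 26.
1 November 2026 is a Sunday, so the first Sunday is November 1 and the third is November 15.
April 23, 2026 is outside the daylight-saving period (26 April – 15 November), so Ulur Coast is on standard time, UTC+04:00.
22:15 local − 4h = 18:15 UTC.

18:15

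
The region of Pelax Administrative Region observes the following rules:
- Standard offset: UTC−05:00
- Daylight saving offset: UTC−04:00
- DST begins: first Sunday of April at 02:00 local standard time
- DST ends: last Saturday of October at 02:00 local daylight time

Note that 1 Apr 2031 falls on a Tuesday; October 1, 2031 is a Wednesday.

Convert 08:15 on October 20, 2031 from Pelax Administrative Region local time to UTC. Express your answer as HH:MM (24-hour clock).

1 April 2031 is a Tuesday, so the first Sunday is April 6.
1 October 2031 is a Wednesday, so Saturdays fall on 4, 11, 18, 25; the last is October 25.
Daylight saving runs 6 April – 25 October; October 20, 2031 is inside that window, so Pelax Administrative Region is at UTC−04:00.
08:15 local + 4h = 12:15 UTC.

12:15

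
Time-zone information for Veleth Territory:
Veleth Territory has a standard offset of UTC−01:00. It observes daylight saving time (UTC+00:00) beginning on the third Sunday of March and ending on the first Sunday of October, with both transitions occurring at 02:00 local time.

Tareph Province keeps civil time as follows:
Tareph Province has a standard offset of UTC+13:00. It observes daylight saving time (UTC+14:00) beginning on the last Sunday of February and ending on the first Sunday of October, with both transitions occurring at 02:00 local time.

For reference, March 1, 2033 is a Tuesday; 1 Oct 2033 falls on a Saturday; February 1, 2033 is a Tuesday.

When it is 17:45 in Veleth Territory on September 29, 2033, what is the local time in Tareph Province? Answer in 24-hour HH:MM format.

1 March 2033 is a Tuesday, so the first Sunday is March 6 and the third is March 20.
1 October 2033 is a Saturday, so the first Sunday is October 2.
September 29, 2033 lies within the daylight-saving period (20 March – 2 October), so Veleth Territory is on daylight time, UTC+00:00.
17:45 Veleth Territory − 0h = 17:45 UTC.
1 February 2033 is a Tuesday, so Sundays fall on 6, 13, 20, 27; the last is February 27.
1 October 2033 is a Saturday, so the first Sunday is October 2.
At the standard offset (UTC+13:00), 17:45 UTC + 13h = 06:45 Tareph Province standard time (rolling into the next day, 30 September 2033).
The standard-time date in Tareph Province, September 30, 2033, falls between 27 February and 2 October, so daylight saving is in effect and Tareph Province is at UTC+14:00.
17:45 UTC + 14h = 07:45 Tareph Province (rolling into the next day, 30 September 2033).

07:45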